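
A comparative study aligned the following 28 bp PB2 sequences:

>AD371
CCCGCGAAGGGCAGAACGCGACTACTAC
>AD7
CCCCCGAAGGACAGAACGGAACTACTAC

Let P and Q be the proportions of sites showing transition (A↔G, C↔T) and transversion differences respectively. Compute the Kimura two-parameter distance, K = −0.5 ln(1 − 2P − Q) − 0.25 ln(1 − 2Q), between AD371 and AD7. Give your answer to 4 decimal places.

0.1591

Differing sites — 4:G/C (Tv); 11:G/A (Ti); 19:C/G (Tv); 20:G/A (Ti).
Of the 4 differences, 2 transitions and 2 transversions over 28 sites: P = 2/28 = 0.071429, Q = 2/28 = 0.071429.
d = −0.5·ln(0.785713) − 0.25·ln(0.857142) = −0.5·(-0.241164) − 0.25·(-0.154152) = 0.1591.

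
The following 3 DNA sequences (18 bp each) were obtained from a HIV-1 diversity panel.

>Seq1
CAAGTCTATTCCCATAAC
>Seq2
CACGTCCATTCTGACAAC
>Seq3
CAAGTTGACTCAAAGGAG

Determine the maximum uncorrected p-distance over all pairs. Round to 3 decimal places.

0.500

Pairwise Hamming distances:
  Seq1 vs Seq2: 5
  Seq1 vs Seq3: 8
  Seq2 vs Seq3: 9
The largest is 9 mismatches, between Seq2 and Seq3; p = 9/18 = 0.500.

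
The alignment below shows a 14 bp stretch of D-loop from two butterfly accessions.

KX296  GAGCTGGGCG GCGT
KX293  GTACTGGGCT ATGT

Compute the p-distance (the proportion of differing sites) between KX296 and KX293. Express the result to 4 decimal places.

Mismatches occur at site 2 (A↔T), site 3 (G↔A), site 10 (G↔T), site 11 (G↔A), site 12 (C↔T).
There are 5 differences over 14 sites, so p = 5/14 = 0.3571.

0.3571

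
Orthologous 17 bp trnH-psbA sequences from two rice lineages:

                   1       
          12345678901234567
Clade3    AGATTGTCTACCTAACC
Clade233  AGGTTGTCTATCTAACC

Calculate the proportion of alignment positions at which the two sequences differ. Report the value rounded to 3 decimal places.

0.118

The sequences differ at positions 3 (A/G), 11 (C/T).
There are 2 differences over 17 sites, so p = 2/17 = 0.118.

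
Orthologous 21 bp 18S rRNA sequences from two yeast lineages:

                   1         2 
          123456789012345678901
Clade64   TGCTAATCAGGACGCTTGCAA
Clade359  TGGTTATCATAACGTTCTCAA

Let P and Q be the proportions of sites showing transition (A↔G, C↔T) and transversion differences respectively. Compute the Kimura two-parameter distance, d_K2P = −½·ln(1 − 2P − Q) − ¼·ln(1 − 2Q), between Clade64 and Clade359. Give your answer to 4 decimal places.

0.4432

Differing sites — 3:C/G (Tv); 5:A/T (Tv); 10:G/T (Tv); 11:G/A (Ti); 15:C/T (Ti); 17:T/C (Ti); 18:G/T (Tv).
Of the 7 differences, 3 transitions and 4 transversions over 21 sites: P = 3/21 = 0.142857, Q = 4/21 = 0.190476.
d = −0.5·ln(0.523810) − 0.25·ln(0.619048) = −0.5·(-0.646626) − 0.25·(-0.479572) = 0.4432.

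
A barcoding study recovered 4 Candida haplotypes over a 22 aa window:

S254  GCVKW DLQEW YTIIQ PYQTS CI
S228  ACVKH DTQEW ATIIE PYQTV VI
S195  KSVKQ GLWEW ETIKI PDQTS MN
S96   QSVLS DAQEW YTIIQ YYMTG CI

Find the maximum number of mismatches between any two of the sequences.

15

Pairwise Hamming distances:
  S254 vs S228: 7
  S254 vs S195: 11
  S254 vs S96: 8
  S228 vs S195: 13
  S228 vs S96: 11
  S195 vs S96: 15
The largest is 15, between S195 and S96.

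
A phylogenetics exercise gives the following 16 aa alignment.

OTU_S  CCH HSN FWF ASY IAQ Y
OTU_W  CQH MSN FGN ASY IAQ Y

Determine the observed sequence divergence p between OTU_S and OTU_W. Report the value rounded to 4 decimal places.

0.2500

Differing sites — 2:C/Q; 4:H/M; 8:W/G; 9:F/N.
There are 4 differences over 16 sites, so p = 4/16 = 0.2500.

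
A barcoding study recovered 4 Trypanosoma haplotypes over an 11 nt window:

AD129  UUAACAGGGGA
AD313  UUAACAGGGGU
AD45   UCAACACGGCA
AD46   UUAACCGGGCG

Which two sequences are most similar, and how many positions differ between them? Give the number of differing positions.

Pairwise Hamming distances:
  AD129 vs AD313: 1
  AD129 vs AD45: 3
  AD129 vs AD46: 3
  AD313 vs AD45: 4
  AD313 vs AD46: 3
  AD45 vs AD46: 4
The smallest is 1, between AD129 and AD313.

1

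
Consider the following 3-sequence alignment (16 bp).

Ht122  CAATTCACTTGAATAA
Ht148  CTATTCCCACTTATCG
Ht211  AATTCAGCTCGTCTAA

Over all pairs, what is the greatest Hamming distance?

11

Pairwise Hamming distances:
  Ht122 vs Ht148: 8
  Ht122 vs Ht211: 8
  Ht148 vs Ht211: 11
The largest is 11, between Ht148 and Ht211.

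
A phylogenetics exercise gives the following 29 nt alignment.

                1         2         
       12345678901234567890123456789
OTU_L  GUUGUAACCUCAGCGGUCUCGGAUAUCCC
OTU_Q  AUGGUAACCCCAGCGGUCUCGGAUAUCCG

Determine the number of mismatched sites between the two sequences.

Mismatches occur at site 1 (G/A), site 3 (U/G), site 10 (U/C), site 29 (C/G).
That gives 4 mismatches out of 29 aligned sites, so the Hamming distance is 4.

4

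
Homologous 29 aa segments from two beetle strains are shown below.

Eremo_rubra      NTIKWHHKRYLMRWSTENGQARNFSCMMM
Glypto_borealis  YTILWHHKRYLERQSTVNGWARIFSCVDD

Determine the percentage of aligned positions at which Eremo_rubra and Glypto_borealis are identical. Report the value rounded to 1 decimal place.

65.5%

The sequences differ at positions 1 (N/Y), 4 (K/L), 12 (M/E), 14 (W/Q), 17 (E/V), 20 (Q/W), 23 (N/I), 27 (M/V), 28 (M/D), 29 (M/D).
19 of the 29 sites match, so the percent identity is 19/29 × 100 = 65.5%.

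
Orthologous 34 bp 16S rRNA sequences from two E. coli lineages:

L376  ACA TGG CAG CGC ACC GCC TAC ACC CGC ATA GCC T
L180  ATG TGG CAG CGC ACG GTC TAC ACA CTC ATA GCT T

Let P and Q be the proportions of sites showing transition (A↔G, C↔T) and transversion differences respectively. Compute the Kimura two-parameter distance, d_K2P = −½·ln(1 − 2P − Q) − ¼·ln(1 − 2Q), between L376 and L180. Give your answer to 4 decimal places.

0.2440

The sequences differ at positions 2 (C/T, transition), 3 (A/G, transition), 15 (C/G, transversion), 17 (C/T, transition), 24 (C/A, transversion), 26 (G/T, transversion), 33 (C/T, transition).
Of the 7 differences, 4 transitions and 3 transversions over 34 sites: P = 4/34 = 0.117647, Q = 3/34 = 0.088235.
d = −0.5·ln(0.676471) − 0.25·ln(0.823530) = −0.5·(-0.390866) − 0.25·(-0.194155) = 0.2440.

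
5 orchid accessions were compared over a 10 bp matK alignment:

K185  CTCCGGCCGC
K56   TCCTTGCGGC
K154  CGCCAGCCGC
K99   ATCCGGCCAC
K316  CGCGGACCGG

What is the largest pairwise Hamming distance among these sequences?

Pairwise Hamming distances:
  K185 vs K56: 5
  K185 vs K154: 2
  K185 vs K99: 2
  K185 vs K316: 4
  K56 vs K154: 5
  K56 vs K99: 6
  K56 vs K316: 7
  K154 vs K99: 4
  K154 vs K316: 4
  K99 vs K316: 6
The largest is 7, between K56 and K316.

7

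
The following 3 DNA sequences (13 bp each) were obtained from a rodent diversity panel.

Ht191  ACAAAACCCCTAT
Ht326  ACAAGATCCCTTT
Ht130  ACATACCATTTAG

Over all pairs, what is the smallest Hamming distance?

Pairwise Hamming distances:
  Ht191 vs Ht326: 3
  Ht191 vs Ht130: 6
  Ht326 vs Ht130: 9
The smallest is 3, between Ht191 and Ht326.

3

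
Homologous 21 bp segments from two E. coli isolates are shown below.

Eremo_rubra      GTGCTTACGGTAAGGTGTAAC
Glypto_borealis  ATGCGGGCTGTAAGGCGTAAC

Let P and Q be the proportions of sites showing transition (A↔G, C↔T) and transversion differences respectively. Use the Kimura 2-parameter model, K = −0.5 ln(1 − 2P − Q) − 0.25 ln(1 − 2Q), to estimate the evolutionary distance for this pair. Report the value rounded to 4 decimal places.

0.3639

The sequences differ at positions 1 (G/A, transition), 5 (T/G, transversion), 6 (T/G, transversion), 7 (A/G, transition), 9 (G/T, transversion), 16 (T/C, transition).
Of the 6 differences, 3 transitions and 3 transversions over 21 sites: P = 3/21 = 0.142857, Q = 3/21 = 0.142857.
d = −0.5·ln(0.571429) − 0.25·ln(0.714286) = −0.5·(-0.559615) − 0.25·(-0.336472) = 0.3639.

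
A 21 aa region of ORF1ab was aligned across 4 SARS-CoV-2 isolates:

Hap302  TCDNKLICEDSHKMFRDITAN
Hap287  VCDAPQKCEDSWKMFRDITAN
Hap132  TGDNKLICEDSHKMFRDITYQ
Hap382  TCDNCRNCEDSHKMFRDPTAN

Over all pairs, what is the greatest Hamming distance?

Pairwise Hamming distances:
  Hap302 vs Hap287: 6
  Hap302 vs Hap132: 3
  Hap302 vs Hap382: 4
  Hap287 vs Hap132: 9
  Hap287 vs Hap382: 7
  Hap132 vs Hap382: 7
The largest is 9, between Hap287 and Hap132.

9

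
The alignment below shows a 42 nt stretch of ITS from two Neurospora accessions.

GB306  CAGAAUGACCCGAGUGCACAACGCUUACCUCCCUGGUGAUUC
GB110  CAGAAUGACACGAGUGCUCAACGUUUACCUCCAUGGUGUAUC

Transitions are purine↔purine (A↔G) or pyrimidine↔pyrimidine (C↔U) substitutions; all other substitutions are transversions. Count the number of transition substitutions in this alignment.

1

Differing sites — 10:C/A (Tv); 18:A/U (Tv); 24:C/U (Ti); 33:C/A (Tv); 39:A/U (Tv); 40:U/A (Tv).
Of the 6 differences, 1 transition and 5 transversions, so the answer is 1.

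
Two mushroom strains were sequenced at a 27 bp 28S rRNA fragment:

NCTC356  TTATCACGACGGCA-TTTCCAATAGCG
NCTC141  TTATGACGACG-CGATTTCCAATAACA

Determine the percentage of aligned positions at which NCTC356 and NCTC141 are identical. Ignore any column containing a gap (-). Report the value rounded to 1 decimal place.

Excluding the 2 gap columns leaves 25 comparable sites.
Differing sites — 5:C/G; 14:A/G; 25:G/A; 27:G/A.
21 of the 25 comparable sites match, so the percent identity is 21/25 × 100 = 84.0%.

84.0%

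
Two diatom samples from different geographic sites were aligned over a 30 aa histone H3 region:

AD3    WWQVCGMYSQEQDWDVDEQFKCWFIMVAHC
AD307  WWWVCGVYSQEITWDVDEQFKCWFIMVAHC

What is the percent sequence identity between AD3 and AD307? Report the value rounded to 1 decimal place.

The sequences differ at positions 3 (Q/W), 7 (M/V), 12 (Q/I), 13 (D/T).
26 of the 30 sites match, so the percent identity is 26/30 × 100 = 86.7%.

86.7%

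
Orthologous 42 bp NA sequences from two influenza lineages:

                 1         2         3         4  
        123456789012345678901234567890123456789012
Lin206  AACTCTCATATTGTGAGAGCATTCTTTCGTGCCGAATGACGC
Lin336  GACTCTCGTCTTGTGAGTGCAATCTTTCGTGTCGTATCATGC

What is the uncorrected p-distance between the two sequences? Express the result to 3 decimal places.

The sequences differ at positions 1 (A/G), 8 (A/G), 10 (A/C), 18 (A/T), 22 (T/A), 32 (C/T), 35 (A/T), 38 (G/C), 40 (C/T).
There are 9 differences over 42 sites, so p = 9/42 = 0.214.

0.214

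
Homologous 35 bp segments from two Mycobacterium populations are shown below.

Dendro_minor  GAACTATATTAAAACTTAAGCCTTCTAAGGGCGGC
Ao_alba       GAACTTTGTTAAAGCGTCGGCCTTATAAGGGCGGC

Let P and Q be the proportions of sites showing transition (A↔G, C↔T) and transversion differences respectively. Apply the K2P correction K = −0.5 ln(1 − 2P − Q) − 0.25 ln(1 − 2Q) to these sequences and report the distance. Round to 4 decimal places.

0.2331

Mismatches occur at site 6 (A/T, transversion), site 8 (A/G, transition), site 14 (A/G, transition), site 16 (T/G, transversion), site 18 (A/C, transversion), site 19 (A/G, transition), site 25 (C/A, transversion).
Of the 7 differences, 3 transitions and 4 transversions over 35 sites: P = 3/35 = 0.085714, Q = 4/35 = 0.114286.
d = −0.5·ln(0.714286) − 0.25·ln(0.771428) = −0.5·(-0.336472) − 0.25·(-0.259512) = 0.2331.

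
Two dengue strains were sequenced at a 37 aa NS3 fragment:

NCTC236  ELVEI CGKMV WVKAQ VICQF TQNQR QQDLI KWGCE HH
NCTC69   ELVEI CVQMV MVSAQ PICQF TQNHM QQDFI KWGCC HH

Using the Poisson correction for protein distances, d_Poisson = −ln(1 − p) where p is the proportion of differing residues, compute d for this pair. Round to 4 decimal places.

Mismatches occur at site 7 (G/V), site 8 (K/Q), site 11 (W/M), site 13 (K/S), site 16 (V/P), site 24 (Q/H), site 25 (R/M), site 29 (L/F), site 35 (E/C).
p = 9/37 = 0.243243.
d = −ln(1 − 0.243243) = −ln(0.756757) = 0.2787.

0.2787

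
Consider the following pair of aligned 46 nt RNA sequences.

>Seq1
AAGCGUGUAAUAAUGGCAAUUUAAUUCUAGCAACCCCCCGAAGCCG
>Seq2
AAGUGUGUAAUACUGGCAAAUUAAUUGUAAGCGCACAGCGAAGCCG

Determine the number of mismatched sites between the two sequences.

The sequences differ at positions 4 (C/U), 13 (A/C), 20 (U/A), 27 (C/G), 30 (G/A), 31 (C/G), 32 (A/C), 33 (A/G), 35 (C/A), 37 (C/A), 38 (C/G).
That gives 11 mismatches out of 46 aligned sites, so the Hamming distance is 11.

11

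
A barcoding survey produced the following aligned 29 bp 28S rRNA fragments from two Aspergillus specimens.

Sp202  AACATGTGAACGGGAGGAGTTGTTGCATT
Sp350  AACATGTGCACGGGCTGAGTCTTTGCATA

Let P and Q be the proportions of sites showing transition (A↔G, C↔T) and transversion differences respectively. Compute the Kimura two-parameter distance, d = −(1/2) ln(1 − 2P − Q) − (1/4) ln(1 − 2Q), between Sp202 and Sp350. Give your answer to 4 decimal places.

Differing sites — 9:A/C (Tv); 15:A/C (Tv); 16:G/T (Tv); 21:T/C (Ti); 22:G/T (Tv); 29:T/A (Tv).
Of the 6 differences, 1 transition and 5 transversions over 29 sites: P = 1/29 = 0.034483, Q = 5/29 = 0.172414.
d = −0.5·ln(0.758620) − 0.25·ln(0.655172) = −0.5·(-0.276254) − 0.25·(-0.422857) = 0.2438.

0.2438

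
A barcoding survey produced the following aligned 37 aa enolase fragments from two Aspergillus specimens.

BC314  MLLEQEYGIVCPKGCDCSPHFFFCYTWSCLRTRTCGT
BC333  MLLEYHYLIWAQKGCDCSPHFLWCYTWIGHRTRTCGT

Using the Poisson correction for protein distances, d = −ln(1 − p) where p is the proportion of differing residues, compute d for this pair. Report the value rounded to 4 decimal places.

0.3528

Differing sites — 5:Q/Y; 6:E/H; 8:G/L; 10:V/W; 11:C/A; 12:P/Q; 22:F/L; 23:F/W; 28:S/I; 29:C/G; 30:L/H.
p = 11/37 = 0.297297.
d = −ln(1 − 0.297297) = −ln(0.702703) = 0.3528.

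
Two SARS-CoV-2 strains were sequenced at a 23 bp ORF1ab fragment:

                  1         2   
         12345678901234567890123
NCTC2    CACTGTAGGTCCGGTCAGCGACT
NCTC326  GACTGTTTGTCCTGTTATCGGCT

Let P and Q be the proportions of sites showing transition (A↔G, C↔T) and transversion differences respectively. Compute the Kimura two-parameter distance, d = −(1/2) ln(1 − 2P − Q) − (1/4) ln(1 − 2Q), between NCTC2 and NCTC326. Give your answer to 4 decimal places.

0.3909

The sequences differ at positions 1 (C/G, transversion), 7 (A/T, transversion), 8 (G/T, transversion), 13 (G/T, transversion), 16 (C/T, transition), 18 (G/T, transversion), 21 (A/G, transition).
Of the 7 differences, 2 transitions and 5 transversions over 23 sites: P = 2/23 = 0.086957, Q = 5/23 = 0.217391.
d = −0.5·ln(0.608695) − 0.25·ln(0.565218) = −0.5·(-0.496438) − 0.25·(-0.570544) = 0.3909.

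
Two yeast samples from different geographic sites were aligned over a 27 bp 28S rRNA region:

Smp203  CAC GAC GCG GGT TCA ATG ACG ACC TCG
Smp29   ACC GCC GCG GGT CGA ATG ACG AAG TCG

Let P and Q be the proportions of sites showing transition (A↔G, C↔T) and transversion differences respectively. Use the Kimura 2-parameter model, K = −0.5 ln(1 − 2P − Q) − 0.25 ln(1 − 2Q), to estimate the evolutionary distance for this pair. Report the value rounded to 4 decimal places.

Differing sites — 1:C/A (Tv); 2:A/C (Tv); 5:A/C (Tv); 13:T/C (Ti); 14:C/G (Tv); 23:C/A (Tv); 24:C/G (Tv).
Of the 7 differences, 1 transition and 6 transversions over 27 sites: P = 1/27 = 0.037037, Q = 6/27 = 0.222222.
d = −0.5·ln(0.703704) − 0.25·ln(0.555556) = −0.5·(-0.351397) − 0.25·(-0.587786) = 0.3226.

0.3226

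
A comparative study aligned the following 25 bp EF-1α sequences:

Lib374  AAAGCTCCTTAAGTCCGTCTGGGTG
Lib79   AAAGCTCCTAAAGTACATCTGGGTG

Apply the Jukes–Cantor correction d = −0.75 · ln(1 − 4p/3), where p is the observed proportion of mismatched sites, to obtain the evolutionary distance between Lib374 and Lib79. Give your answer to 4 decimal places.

Mismatches occur at site 10 (T→A), site 15 (C→A), site 17 (G→A).
p = 3/25 = 0.120000.
d = −0.75 · ln(1 − (4/3)·0.120000) = −0.75 · ln(0.840000) = −0.75 · (-0.174353) = 0.1308.

0.1308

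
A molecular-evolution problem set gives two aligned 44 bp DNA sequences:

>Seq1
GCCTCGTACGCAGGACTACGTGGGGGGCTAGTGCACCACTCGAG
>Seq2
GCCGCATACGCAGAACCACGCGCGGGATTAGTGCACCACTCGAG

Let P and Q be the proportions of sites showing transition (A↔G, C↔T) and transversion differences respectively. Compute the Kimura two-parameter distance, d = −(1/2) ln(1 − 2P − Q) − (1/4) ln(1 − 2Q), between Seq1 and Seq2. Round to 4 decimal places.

Mismatches occur at site 4 (T/G, transversion), site 6 (G/A, transition), site 14 (G/A, transition), site 17 (T/C, transition), site 21 (T/C, transition), site 23 (G/C, transversion), site 27 (G/A, transition), site 28 (C/T, transition).
Of the 8 differences, 6 transitions and 2 transversions over 44 sites: P = 6/44 = 0.136364, Q = 2/44 = 0.045455.
d = −0.5·ln(0.681817) − 0.25·ln(0.909090) = −0.5·(-0.382994) − 0.25·(-0.095311) = 0.2153.

0.2153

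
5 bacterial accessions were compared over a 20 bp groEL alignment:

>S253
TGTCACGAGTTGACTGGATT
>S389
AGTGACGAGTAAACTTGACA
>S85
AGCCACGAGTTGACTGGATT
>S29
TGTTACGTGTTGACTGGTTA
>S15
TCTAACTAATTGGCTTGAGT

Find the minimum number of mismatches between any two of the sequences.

Pairwise Hamming distances:
  S253 vs S389: 7
  S253 vs S85: 2
  S253 vs S29: 4
  S253 vs S15: 7
  S389 vs S85: 7
  S389 vs S29: 8
  S389 vs S15: 10
  S85 vs S29: 6
  S85 vs S15: 9
  S29 vs S15: 10
The smallest is 2, between S253 and S85.

2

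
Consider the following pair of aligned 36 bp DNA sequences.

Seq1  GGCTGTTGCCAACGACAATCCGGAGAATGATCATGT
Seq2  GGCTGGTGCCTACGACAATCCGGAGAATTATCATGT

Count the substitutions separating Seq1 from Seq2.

3

The sequences differ at positions 6 (T/G), 11 (A/T), 29 (G/T).
That gives 3 mismatches out of 36 aligned sites, so the Hamming distance is 3.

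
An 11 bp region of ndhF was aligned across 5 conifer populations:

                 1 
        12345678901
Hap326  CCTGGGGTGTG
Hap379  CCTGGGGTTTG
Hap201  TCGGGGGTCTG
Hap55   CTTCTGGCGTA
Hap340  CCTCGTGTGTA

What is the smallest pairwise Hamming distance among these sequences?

1

Pairwise Hamming distances:
  Hap326 vs Hap379: 1
  Hap326 vs Hap201: 3
  Hap326 vs Hap55: 5
  Hap326 vs Hap340: 3
  Hap379 vs Hap201: 3
  Hap379 vs Hap55: 6
  Hap379 vs Hap340: 4
  Hap201 vs Hap55: 8
  Hap201 vs Hap340: 6
  Hap55 vs Hap340: 4
The smallest is 1, between Hap326 and Hap379.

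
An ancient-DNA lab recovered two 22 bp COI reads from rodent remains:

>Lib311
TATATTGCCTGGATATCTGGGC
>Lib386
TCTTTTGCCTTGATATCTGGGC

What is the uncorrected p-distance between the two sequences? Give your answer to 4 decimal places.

0.1364

The sequences differ at positions 2 (A/C), 4 (A/T), 11 (G/T).
There are 3 differences over 22 sites, so p = 3/22 = 0.1364.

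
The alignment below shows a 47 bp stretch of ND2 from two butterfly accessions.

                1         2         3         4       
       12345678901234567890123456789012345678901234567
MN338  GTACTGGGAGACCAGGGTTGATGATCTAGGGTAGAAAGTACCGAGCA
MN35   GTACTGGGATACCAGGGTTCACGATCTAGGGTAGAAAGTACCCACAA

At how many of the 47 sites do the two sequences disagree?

The sequences differ at positions 10 (G/T), 20 (G/C), 22 (T/C), 43 (G/C), 45 (G/C), 46 (C/A).
That gives 6 mismatches out of 47 aligned sites, so the Hamming distance is 6.

6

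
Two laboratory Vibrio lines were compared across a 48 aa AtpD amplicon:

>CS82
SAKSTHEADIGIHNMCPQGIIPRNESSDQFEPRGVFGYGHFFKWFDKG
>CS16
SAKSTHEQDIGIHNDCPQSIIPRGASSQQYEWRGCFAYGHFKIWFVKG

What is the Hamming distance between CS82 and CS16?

The sequences differ at positions 8 (A/Q), 15 (M/D), 19 (G/S), 24 (N/G), 25 (E/A), 28 (D/Q), 30 (F/Y), 32 (P/W), 35 (V/C), 37 (G/A), 42 (F/K), 43 (K/I), 46 (D/V).
That gives 13 mismatches out of 48 aligned sites, so the Hamming distance is 13.

13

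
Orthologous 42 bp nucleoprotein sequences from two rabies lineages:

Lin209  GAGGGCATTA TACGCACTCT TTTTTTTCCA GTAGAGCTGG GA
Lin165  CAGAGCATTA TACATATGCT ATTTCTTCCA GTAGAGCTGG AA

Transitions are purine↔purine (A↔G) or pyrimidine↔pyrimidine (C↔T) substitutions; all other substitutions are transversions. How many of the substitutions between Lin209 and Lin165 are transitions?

6

Mismatches occur at site 1 (G→C, transversion), site 4 (G→A, transition), site 14 (G→A, transition), site 15 (C→T, transition), site 17 (C→T, transition), site 18 (T→G, transversion), site 21 (T→A, transversion), site 25 (T→C, transition), site 41 (G→A, transition).
Of the 9 differences, 6 transitions and 3 transversions, so the answer is 6.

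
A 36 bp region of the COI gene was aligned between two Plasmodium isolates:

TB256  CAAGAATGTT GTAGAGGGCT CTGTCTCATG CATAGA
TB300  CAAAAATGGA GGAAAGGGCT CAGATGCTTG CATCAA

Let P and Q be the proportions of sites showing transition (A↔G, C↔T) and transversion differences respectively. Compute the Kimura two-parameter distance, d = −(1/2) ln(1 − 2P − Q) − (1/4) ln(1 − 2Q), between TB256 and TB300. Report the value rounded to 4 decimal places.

Mismatches occur at site 4 (G↔A, transition), site 9 (T↔G, transversion), site 10 (T↔A, transversion), site 12 (T↔G, transversion), site 14 (G↔A, transition), site 22 (T↔A, transversion), site 24 (T↔A, transversion), site 25 (C↔T, transition), site 26 (T↔G, transversion), site 28 (A↔T, transversion), site 34 (A↔C, transversion), site 35 (G↔A, transition).
Of the 12 differences, 4 transitions and 8 transversions over 36 sites: P = 4/36 = 0.111111, Q = 8/36 = 0.222222.
d = −0.5·ln(0.555556) − 0.25·ln(0.555556) = −0.5·(-0.587786) − 0.25·(-0.587786) = 0.4408.

0.4408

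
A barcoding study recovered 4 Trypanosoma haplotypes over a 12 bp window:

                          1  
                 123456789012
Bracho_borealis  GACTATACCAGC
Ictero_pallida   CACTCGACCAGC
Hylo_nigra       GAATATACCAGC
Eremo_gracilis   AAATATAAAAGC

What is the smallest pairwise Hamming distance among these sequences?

1

Pairwise Hamming distances:
  Bracho_borealis vs Ictero_pallida: 3
  Bracho_borealis vs Hylo_nigra: 1
  Bracho_borealis vs Eremo_gracilis: 4
  Ictero_pallida vs Hylo_nigra: 4
  Ictero_pallida vs Eremo_gracilis: 6
  Hylo_nigra vs Eremo_gracilis: 3
The smallest is 1, between Bracho_borealis and Hylo_nigra.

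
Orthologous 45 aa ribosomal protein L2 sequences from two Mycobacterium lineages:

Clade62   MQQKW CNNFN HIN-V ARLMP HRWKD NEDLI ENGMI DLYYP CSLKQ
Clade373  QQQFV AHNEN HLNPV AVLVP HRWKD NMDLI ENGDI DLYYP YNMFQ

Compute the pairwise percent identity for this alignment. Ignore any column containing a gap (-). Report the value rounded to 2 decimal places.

65.91%

Excluding the 1 gap column leaves 44 comparable sites.
Mismatches occur at site 1 (M↔Q), site 4 (K↔F), site 5 (W↔V), site 6 (C↔A), site 7 (N↔H), site 9 (F↔E), site 12 (I↔L), site 17 (R↔V), site 19 (M↔V), site 27 (E↔M), site 34 (M↔D), site 41 (C↔Y), site 42 (S↔N), site 43 (L↔M), site 44 (K↔F).
29 of the 44 comparable sites match, so the percent identity is 29/44 × 100 = 65.91%.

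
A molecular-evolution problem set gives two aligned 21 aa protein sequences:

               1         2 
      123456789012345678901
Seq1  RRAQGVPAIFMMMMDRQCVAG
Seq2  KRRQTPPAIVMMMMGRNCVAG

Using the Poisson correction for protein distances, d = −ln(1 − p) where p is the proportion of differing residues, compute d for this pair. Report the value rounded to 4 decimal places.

Differing sites — 1:R/K; 3:A/R; 5:G/T; 6:V/P; 10:F/V; 15:D/G; 17:Q/N.
p = 7/21 = 0.333333.
d = −ln(1 − 0.333333) = −ln(0.666667) = 0.4055.

0.4055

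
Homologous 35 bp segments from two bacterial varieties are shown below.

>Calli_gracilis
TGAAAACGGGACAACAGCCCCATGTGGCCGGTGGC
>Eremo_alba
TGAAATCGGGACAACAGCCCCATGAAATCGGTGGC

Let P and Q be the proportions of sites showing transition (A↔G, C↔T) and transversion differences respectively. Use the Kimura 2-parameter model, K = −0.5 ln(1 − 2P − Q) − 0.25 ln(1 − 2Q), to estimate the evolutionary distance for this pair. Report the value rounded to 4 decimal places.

0.1601

The sequences differ at positions 6 (A/T, transversion), 25 (T/A, transversion), 26 (G/A, transition), 27 (G/A, transition), 28 (C/T, transition).
Of the 5 differences, 3 transitions and 2 transversions over 35 sites: P = 3/35 = 0.085714, Q = 2/35 = 0.057143.
d = −0.5·ln(0.771429) − 0.25·ln(0.885714) = −0.5·(-0.259511) − 0.25·(-0.121361) = 0.1601.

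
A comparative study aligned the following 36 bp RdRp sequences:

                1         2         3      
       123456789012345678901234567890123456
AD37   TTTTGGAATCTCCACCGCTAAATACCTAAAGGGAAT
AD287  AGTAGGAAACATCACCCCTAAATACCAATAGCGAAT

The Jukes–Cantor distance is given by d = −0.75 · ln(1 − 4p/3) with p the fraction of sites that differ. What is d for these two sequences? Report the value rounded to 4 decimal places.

0.3470

Differing sites — 1:T/A; 2:T/G; 4:T/A; 9:T/A; 11:T/A; 12:C/T; 17:G/C; 27:T/A; 29:A/T; 32:G/C.
p = 10/36 = 0.277778.
d = −0.75 · ln(1 − (4/3)·0.277778) = −0.75 · ln(0.629629) = −0.75 · (-0.462625) = 0.3470.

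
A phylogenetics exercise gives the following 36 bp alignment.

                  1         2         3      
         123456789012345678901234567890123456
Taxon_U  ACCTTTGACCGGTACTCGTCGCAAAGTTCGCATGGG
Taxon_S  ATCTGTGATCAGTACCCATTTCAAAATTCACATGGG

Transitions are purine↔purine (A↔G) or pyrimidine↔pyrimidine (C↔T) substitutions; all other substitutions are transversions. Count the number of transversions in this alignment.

Differing sites — 2:C/T (Ti); 5:T/G (Tv); 9:C/T (Ti); 11:G/A (Ti); 16:T/C (Ti); 18:G/A (Ti); 20:C/T (Ti); 21:G/T (Tv); 26:G/A (Ti); 30:G/A (Ti).
Of the 10 differences, 8 transitions and 2 transversions, so the answer is 2.

2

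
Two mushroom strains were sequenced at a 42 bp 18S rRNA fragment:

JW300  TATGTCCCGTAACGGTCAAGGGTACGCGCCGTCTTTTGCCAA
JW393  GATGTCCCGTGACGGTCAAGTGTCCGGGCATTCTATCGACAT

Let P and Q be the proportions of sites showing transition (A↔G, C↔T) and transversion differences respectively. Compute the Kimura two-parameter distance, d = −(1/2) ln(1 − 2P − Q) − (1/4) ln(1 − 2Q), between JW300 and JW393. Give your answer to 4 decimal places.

0.3251

The sequences differ at positions 1 (T/G, transversion), 11 (A/G, transition), 21 (G/T, transversion), 24 (A/C, transversion), 27 (C/G, transversion), 30 (C/A, transversion), 31 (G/T, transversion), 35 (T/A, transversion), 37 (T/C, transition), 39 (C/A, transversion), 42 (A/T, transversion).
Of the 11 differences, 2 transitions and 9 transversions over 42 sites: P = 2/42 = 0.047619, Q = 9/42 = 0.214286.
d = −0.5·ln(0.690476) − 0.25·ln(0.571428) = −0.5·(-0.370374) − 0.25·(-0.559617) = 0.3251.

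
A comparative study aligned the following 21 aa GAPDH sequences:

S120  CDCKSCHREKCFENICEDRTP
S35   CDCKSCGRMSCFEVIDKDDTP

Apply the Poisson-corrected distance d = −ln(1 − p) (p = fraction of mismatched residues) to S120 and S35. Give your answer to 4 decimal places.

Differing sites — 7:H/G; 9:E/M; 10:K/S; 14:N/V; 16:C/D; 17:E/K; 19:R/D.
p = 7/21 = 0.333333.
d = −ln(1 − 0.333333) = −ln(0.666667) = 0.4055.

0.4055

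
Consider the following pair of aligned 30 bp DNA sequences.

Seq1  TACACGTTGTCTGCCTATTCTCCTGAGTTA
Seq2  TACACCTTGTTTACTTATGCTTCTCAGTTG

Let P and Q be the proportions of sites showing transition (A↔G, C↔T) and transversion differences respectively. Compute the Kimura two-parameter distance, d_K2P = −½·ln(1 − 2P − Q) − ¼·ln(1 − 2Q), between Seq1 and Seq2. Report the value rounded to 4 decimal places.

0.3398

Mismatches occur at site 6 (G↔C, transversion), site 11 (C↔T, transition), site 13 (G↔A, transition), site 15 (C↔T, transition), site 19 (T↔G, transversion), site 22 (C↔T, transition), site 25 (G↔C, transversion), site 30 (A↔G, transition).
Of the 8 differences, 5 transitions and 3 transversions over 30 sites: P = 5/30 = 0.166667, Q = 3/30 = 0.100000.
d = −0.5·ln(0.566666) − 0.25·ln(0.800000) = −0.5·(-0.567985) − 0.25·(-0.223144) = 0.3398.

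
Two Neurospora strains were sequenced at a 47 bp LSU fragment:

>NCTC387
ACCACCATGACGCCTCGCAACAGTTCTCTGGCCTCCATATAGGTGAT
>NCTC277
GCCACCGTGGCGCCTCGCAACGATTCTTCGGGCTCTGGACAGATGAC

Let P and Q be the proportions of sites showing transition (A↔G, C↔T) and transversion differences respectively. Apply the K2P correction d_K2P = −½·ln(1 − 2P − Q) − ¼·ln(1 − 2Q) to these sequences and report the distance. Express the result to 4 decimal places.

0.4250

The sequences differ at positions 1 (A/G, transition), 7 (A/G, transition), 10 (A/G, transition), 22 (A/G, transition), 23 (G/A, transition), 28 (C/T, transition), 29 (T/C, transition), 32 (C/G, transversion), 36 (C/T, transition), 37 (A/G, transition), 38 (T/G, transversion), 40 (T/C, transition), 43 (G/A, transition), 47 (T/C, transition).
Of the 14 differences, 12 transitions and 2 transversions over 47 sites: P = 12/47 = 0.255319, Q = 2/47 = 0.042553.
d = −0.5·ln(0.446809) − 0.25·ln(0.914894) = −0.5·(-0.805624) − 0.25·(-0.088947) = 0.4250.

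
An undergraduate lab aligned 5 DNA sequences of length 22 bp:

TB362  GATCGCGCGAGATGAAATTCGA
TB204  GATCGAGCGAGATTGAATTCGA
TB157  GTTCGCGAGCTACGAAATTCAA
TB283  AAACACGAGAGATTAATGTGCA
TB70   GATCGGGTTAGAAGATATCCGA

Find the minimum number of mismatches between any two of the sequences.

3

Pairwise Hamming distances:
  TB362 vs TB204: 3
  TB362 vs TB157: 6
  TB362 vs TB283: 9
  TB362 vs TB70: 6
  TB204 vs TB157: 9
  TB204 vs TB283: 10
  TB204 vs TB70: 8
  TB157 vs TB283: 12
  TB157 vs TB70: 10
  TB283 vs TB70: 14
The smallest is 3, between TB362 and TB204.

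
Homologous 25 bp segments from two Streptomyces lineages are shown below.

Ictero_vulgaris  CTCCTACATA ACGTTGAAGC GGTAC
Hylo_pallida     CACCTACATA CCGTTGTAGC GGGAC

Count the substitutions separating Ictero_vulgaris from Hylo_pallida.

4

The sequences differ at positions 2 (T/A), 11 (A/C), 17 (A/T), 23 (T/G).
That gives 4 mismatches out of 25 aligned sites, so the Hamming distance is 4.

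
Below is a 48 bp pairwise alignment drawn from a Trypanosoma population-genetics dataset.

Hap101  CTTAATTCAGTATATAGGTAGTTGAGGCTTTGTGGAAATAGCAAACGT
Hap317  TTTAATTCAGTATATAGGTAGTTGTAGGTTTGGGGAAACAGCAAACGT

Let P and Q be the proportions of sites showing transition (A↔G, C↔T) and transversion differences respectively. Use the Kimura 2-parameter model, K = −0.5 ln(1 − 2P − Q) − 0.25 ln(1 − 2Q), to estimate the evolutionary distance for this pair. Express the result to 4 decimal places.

Differing sites — 1:C/T (Ti); 25:A/T (Tv); 26:G/A (Ti); 28:C/G (Tv); 33:T/G (Tv); 39:T/C (Ti).
Of the 6 differences, 3 transitions and 3 transversions over 48 sites: P = 3/48 = 0.062500, Q = 3/48 = 0.062500.
d = −0.5·ln(0.812500) − 0.25·ln(0.875000) = −0.5·(-0.207639) − 0.25·(-0.133531) = 0.1372.

0.1372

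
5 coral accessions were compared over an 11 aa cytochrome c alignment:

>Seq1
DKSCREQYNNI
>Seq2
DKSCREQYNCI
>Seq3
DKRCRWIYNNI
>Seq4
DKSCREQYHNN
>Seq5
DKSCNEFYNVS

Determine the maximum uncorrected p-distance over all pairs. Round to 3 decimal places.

0.545

Pairwise Hamming distances:
  Seq1 vs Seq2: 1
  Seq1 vs Seq3: 3
  Seq1 vs Seq4: 2
  Seq1 vs Seq5: 4
  Seq2 vs Seq3: 4
  Seq2 vs Seq4: 3
  Seq2 vs Seq5: 4
  Seq3 vs Seq4: 5
  Seq3 vs Seq5: 6
  Seq4 vs Seq5: 5
The largest is 6 mismatches, between Seq3 and Seq5; p = 6/11 = 0.545.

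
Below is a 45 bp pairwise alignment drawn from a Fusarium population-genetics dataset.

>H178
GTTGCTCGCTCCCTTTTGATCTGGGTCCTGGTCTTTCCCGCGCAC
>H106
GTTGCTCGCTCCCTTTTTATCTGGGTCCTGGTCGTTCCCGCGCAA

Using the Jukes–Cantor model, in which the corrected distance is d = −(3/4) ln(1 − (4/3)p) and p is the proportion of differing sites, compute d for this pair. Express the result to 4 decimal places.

Mismatches occur at site 18 (G/T), site 34 (T/G), site 45 (C/A).
p = 3/45 = 0.066667.
d = −0.75 · ln(1 − (4/3)·0.066667) = −0.75 · ln(0.911111) = −0.75 · (-0.093091) = 0.0698.

0.0698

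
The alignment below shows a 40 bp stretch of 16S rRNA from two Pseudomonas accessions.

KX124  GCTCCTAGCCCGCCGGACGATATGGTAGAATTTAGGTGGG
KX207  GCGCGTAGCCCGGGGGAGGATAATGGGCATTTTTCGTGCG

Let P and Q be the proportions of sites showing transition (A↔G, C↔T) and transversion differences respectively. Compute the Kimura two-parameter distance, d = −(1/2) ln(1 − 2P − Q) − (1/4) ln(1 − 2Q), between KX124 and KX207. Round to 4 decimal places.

Differing sites — 3:T/G (Tv); 5:C/G (Tv); 13:C/G (Tv); 14:C/G (Tv); 18:C/G (Tv); 23:T/A (Tv); 24:G/T (Tv); 26:T/G (Tv); 27:A/G (Ti); 28:G/C (Tv); 30:A/T (Tv); 34:A/T (Tv); 35:G/C (Tv); 39:G/C (Tv).
Of the 14 differences, 1 transition and 13 transversions over 40 sites: P = 1/40 = 0.025000, Q = 13/40 = 0.325000.
d = −0.5·ln(0.625000) − 0.25·ln(0.350000) = −0.5·(-0.470004) − 0.25·(-1.049822) = 0.4975.

0.4975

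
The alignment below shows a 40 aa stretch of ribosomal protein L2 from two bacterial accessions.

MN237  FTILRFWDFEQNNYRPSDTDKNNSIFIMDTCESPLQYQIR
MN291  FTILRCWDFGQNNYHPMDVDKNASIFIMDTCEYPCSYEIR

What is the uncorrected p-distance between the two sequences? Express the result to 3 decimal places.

0.250

The sequences differ at positions 6 (F/C), 10 (E/G), 15 (R/H), 17 (S/M), 19 (T/V), 23 (N/A), 33 (S/Y), 35 (L/C), 36 (Q/S), 38 (Q/E).
There are 10 differences over 40 sites, so p = 10/40 = 0.250.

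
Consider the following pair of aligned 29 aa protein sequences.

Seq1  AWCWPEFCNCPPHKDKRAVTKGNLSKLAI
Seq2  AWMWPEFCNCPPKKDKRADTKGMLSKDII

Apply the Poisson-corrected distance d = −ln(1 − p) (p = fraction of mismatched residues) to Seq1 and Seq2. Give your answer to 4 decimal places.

0.2318

Differing sites — 3:C/M; 13:H/K; 19:V/D; 23:N/M; 27:L/D; 28:A/I.
p = 6/29 = 0.206897.
d = −ln(1 − 0.206897) = −ln(0.793103) = 0.2318.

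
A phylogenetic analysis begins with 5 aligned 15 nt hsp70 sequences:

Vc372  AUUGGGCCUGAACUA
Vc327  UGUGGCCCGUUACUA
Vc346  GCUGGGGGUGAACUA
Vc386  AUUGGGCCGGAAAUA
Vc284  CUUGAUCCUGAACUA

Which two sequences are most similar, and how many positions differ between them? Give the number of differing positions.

2

Pairwise Hamming distances:
  Vc372 vs Vc327: 6
  Vc372 vs Vc346: 4
  Vc372 vs Vc386: 2
  Vc372 vs Vc284: 3
  Vc327 vs Vc346: 8
  Vc327 vs Vc386: 6
  Vc327 vs Vc284: 7
  Vc346 vs Vc386: 6
  Vc346 vs Vc284: 6
  Vc386 vs Vc284: 5
The smallest is 2, between Vc372 and Vc386.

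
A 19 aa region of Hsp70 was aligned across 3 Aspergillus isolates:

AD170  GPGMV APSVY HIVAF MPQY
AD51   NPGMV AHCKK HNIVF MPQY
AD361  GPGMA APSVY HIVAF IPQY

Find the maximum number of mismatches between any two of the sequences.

10

Pairwise Hamming distances:
  AD170 vs AD51: 8
  AD170 vs AD361: 2
  AD51 vs AD361: 10
The largest is 10, between AD51 and AD361.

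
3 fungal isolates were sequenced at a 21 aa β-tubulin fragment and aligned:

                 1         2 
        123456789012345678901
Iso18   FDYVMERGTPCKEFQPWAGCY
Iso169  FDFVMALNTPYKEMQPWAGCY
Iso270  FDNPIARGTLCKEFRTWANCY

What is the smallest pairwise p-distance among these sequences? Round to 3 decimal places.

Pairwise Hamming distances:
  Iso18 vs Iso169: 6
  Iso18 vs Iso270: 8
  Iso169 vs Iso270: 11
The smallest is 6 mismatches, between Iso18 and Iso169; p = 6/21 = 0.286.

0.286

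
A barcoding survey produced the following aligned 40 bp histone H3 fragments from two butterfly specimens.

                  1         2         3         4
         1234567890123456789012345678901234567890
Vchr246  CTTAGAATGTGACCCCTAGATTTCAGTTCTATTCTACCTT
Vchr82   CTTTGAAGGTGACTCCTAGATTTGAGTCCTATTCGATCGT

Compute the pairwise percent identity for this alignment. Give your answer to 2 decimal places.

Mismatches occur at site 4 (A/T), site 8 (T/G), site 14 (C/T), site 24 (C/G), site 28 (T/C), site 35 (T/G), site 37 (C/T), site 39 (T/G).
32 of the 40 sites match, so the percent identity is 32/40 × 100 = 80.00%.

80.00%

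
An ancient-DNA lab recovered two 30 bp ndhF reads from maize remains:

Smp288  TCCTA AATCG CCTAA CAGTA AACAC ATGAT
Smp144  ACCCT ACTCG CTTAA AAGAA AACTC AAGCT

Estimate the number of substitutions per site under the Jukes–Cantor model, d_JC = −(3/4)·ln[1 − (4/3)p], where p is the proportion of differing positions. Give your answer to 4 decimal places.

0.4408

Differing sites — 1:T/A; 4:T/C; 5:A/T; 7:A/C; 12:C/T; 16:C/A; 19:T/A; 24:A/T; 27:T/A; 29:A/C.
p = 10/30 = 0.333333.
d = −0.75 · ln(1 − (4/3)·0.333333) = −0.75 · ln(0.555556) = −0.75 · (-0.587786) = 0.4408.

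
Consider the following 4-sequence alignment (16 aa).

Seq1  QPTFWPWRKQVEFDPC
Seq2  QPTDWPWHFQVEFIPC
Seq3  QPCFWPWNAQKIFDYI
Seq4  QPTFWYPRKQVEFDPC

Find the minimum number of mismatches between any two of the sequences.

2

Pairwise Hamming distances:
  Seq1 vs Seq2: 4
  Seq1 vs Seq3: 7
  Seq1 vs Seq4: 2
  Seq2 vs Seq3: 9
  Seq2 vs Seq4: 6
  Seq3 vs Seq4: 9
The smallest is 2, between Seq1 and Seq4.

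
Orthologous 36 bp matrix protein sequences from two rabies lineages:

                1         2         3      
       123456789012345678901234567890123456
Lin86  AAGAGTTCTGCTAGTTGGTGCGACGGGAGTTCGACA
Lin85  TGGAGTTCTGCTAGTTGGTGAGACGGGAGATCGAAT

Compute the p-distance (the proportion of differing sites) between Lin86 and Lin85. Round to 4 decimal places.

0.1667

Differing sites — 1:A/T; 2:A/G; 21:C/A; 30:T/A; 35:C/A; 36:A/T.
There are 6 differences over 36 sites, so p = 6/36 = 0.1667.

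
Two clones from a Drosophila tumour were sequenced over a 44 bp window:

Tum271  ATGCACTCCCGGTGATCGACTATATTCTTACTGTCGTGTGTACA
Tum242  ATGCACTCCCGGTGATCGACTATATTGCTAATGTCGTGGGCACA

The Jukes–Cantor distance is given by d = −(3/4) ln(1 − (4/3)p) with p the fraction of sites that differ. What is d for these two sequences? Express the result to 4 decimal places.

0.1232

Mismatches occur at site 27 (C↔G), site 28 (T↔C), site 31 (C↔A), site 39 (T↔G), site 41 (T↔C).
p = 5/44 = 0.113636.
d = −0.75 · ln(1 − (4/3)·0.113636) = −0.75 · ln(0.848485) = −0.75 · (-0.164303) = 0.1232.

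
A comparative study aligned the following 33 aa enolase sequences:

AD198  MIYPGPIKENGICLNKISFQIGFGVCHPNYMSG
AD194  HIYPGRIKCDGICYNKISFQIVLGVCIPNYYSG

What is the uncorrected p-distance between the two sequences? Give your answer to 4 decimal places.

0.2727

Mismatches occur at site 1 (M/H), site 6 (P/R), site 9 (E/C), site 10 (N/D), site 14 (L/Y), site 22 (G/V), site 23 (F/L), site 27 (H/I), site 31 (M/Y).
There are 9 differences over 33 sites, so p = 9/33 = 0.2727.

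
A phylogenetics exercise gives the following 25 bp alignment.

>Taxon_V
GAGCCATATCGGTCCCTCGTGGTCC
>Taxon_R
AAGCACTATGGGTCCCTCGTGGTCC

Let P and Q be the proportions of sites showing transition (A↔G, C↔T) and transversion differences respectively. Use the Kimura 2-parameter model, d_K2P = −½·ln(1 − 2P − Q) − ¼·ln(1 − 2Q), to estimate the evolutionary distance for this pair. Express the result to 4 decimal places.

Mismatches occur at site 1 (G↔A, transition), site 5 (C↔A, transversion), site 6 (A↔C, transversion), site 10 (C↔G, transversion).
Of the 4 differences, 1 transition and 3 transversions over 25 sites: P = 1/25 = 0.040000, Q = 3/25 = 0.120000.
d = −0.5·ln(0.800000) − 0.25·ln(0.760000) = −0.5·(-0.223144) − 0.25·(-0.274437) = 0.1802.

0.1802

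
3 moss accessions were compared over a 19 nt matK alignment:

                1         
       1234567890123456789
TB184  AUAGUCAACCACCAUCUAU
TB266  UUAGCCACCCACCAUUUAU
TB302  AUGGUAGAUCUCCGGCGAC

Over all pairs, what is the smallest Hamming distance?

Pairwise Hamming distances:
  TB184 vs TB266: 4
  TB184 vs TB302: 9
  TB266 vs TB302: 13
The smallest is 4, between TB184 and TB266.

4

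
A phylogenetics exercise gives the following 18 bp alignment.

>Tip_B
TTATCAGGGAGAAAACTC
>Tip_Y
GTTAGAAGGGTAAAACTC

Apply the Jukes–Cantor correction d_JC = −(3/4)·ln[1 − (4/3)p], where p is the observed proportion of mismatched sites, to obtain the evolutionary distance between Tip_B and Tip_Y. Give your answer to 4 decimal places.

Mismatches occur at site 1 (T↔G), site 3 (A↔T), site 4 (T↔A), site 5 (C↔G), site 7 (G↔A), site 10 (A↔G), site 11 (G↔T).
p = 7/18 = 0.388889.
d = −0.75 · ln(1 − (4/3)·0.388889) = −0.75 · ln(0.481481) = −0.75 · (-0.730889) = 0.5482.

0.5482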